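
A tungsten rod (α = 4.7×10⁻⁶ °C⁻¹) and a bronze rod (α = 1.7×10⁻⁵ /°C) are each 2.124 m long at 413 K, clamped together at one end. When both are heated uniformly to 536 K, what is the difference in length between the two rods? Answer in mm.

3.21 mm

ΔT = 123 K
tungsten: ΔL = 4.7×10⁻⁶ × 2.124 m × 123 = 1.2279×10⁻³ m = 1.2279 mm
bronze: ΔL = 1.7×10⁻⁵ × 2.124 m × 123 = 4.4413×10⁻³ m = 4.4413 mm
difference = 4.4413 − 1.2279 = 3.2134 mm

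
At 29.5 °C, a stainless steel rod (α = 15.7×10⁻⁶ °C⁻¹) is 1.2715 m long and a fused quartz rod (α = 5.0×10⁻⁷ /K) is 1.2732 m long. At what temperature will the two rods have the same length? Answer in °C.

L₁(1 + α₁ΔT) = L₂(1 + α₂ΔT) ⇒ ΔT = (L₂ − L₁)/(α₁L₁ − α₂L₂)
L₂ − L₁ = 1.2732 − 1.2715 = 1.70×10⁻³ m
α₁L₁ − α₂L₂ = 15.7×10⁻⁶×1.2715 − 5.0×10⁻⁷×1.2732 = 1.932595×10⁻⁵ m/K
ΔT = 1.70×10⁻³ / 1.932595×10⁻⁵ = 87.965 K
T = 29.5 + 87.965 = 117.465 °C

T = 117.5 °C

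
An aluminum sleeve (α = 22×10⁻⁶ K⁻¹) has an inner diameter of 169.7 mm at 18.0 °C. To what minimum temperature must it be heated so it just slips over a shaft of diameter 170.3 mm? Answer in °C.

T = 179 °C

Required Δd = 170.3 − 169.7 = 0.6 mm
Δd = αd₀ΔT ⇒ ΔT = Δd/(αd₀) = 0.6 / (22×10⁻⁶ × 169.7) = 160.71 K
T_min = 18.0 + 160.71 = 178.71 °C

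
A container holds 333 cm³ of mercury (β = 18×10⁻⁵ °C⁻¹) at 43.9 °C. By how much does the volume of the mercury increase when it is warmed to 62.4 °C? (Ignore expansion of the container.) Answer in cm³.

|ΔT| = |62.4 − 43.9| = 18.5 K
ΔV = βV₀ΔT = (18×10⁻⁵)(333)(18.5) = 1.11 cm³

ΔV = 1.11 cm³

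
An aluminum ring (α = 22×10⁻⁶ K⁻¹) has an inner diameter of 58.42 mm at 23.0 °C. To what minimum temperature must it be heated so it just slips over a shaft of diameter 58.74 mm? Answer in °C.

Required Δd = 58.74 − 58.42 = 0.32 mm
Δd = αd₀ΔT ⇒ ΔT = Δd/(αd₀) = 0.32 / (22×10⁻⁶ × 58.42) = 248.98 K
T_min = 23.0 + 248.98 = 271.98 °C

T = 272 °C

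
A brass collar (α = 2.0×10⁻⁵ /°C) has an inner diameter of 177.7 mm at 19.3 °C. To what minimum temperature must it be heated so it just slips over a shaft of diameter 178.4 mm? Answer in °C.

Required Δd = 178.4 − 177.7 = 0.7 mm
Δd = αd₀ΔT ⇒ ΔT = Δd/(αd₀) = 0.7 / (2.0×10⁻⁵ × 177.7) = 196.96 K
T_min = 19.3 + 196.96 = 216.26 °C

T = 216 °C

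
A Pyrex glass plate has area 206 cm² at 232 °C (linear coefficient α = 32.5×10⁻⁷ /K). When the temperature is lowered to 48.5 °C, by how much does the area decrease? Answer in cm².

Area coefficient ≈ 2α; |ΔT| = 183.5 K
ΔA = 2αA₀ΔT = 2(32.5×10⁻⁷)(206)(183.5) = 0.246 cm²

ΔA = 0.246 cm²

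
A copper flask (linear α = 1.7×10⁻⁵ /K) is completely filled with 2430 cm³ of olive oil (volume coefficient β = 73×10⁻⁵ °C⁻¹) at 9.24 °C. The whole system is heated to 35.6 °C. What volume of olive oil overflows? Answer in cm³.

The flask also expands: β_container ≈ 3α = 5.1×10⁻⁵ /K
Net overflow = V₀(β_liq − 3α_cont)ΔT
β − 3α = 7.30×10⁻⁴ − 5.1×10⁻⁵ = 6.79×10⁻⁴ /K; ΔT = 26.36 K
ΔV = 2430 × 6.79×10⁻⁴ × 26.36 = 43.5 cm³

43.5 cm³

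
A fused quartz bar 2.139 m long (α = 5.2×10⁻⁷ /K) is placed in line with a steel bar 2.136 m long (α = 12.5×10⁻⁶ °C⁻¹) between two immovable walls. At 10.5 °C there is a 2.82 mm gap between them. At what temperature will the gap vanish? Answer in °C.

T = 112 °C

Gap closes when ΔL₁ + ΔL₂ = 2.82 mm = 2.82×10⁻³ m
(α₁L₁ + α₂L₂)ΔT = g
α₁L₁ + α₂L₂ = 5.2×10⁻⁷×2.139 + 12.5×10⁻⁶×2.136 = 2.781228×10⁻⁵ m/K
ΔT = 2.82×10⁻³ / 2.781228×10⁻⁵ = 101.39 K
T = 10.5 + 101.39 = 111.89 °C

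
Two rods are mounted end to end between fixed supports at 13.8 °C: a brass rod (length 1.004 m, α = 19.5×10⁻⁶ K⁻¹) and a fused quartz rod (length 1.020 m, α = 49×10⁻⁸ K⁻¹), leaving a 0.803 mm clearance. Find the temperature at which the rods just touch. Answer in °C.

Gap closes when ΔL₁ + ΔL₂ = 0.803 mm = 8.03×10⁻⁴ m
(α₁L₁ + α₂L₂)ΔT = g
α₁L₁ + α₂L₂ = 19.5×10⁻⁶×1.004 + 49×10⁻⁸×1.020 = 2.00778×10⁻⁵ m/K
ΔT = 8.03×10⁻⁴ / 2.00778×10⁻⁵ = 39.994 K
T = 13.8 + 39.994 = 53.794 °C

T = 53.8 °C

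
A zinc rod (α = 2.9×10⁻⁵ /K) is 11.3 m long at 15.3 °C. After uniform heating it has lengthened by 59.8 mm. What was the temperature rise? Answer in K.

ΔT = 182 K

ΔL = αL₀ΔT ⇒ ΔT = ΔL / (αL₀)
ΔT = 59.8×10⁻³ m / (2.9×10⁻⁵ × 11.3 m) = 182.48 K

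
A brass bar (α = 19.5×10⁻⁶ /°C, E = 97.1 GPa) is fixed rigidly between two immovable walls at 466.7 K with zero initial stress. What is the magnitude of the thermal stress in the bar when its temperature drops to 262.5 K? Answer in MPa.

Fully constrained: the free strain ε = αΔT is blocked, so σ = Eε = EαΔT.
|ΔT| = 204.2 K
σ = 97.1×10⁹ × 19.5×10⁻⁶ × 204.2 = 3.87×10⁸ Pa

σ = 387 MPa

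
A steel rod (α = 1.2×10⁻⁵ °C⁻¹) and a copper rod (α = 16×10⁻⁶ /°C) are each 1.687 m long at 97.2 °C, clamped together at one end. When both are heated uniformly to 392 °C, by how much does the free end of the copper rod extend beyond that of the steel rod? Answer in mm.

1.99 mm

ΔT = 294.8 K
steel: ΔL = 1.2×10⁻⁵ × 1.687 m × 294.8 = 5.9679×10⁻³ m = 5.9679 mm
copper: ΔL = 16×10⁻⁶ × 1.687 m × 294.8 = 7.9572×10⁻³ m = 7.9572 mm
difference = 7.9572 − 5.9679 = 1.9893 mm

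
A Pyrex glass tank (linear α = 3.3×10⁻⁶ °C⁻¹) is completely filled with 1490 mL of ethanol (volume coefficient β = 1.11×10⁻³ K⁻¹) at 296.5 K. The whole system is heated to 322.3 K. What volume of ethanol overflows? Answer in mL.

42.3 mL

The tank also expands: β_container ≈ 3α = 9.9×10⁻⁶ /K
Net overflow = V₀(β_liq − 3α_cont)ΔT
β − 3α = 1.11×10⁻³ − 9.9×10⁻⁶ = 1.1001×10⁻³ /K; ΔT = 25.8 K
ΔV = 1490 × 1.1001×10⁻³ × 25.8 = 42.3 mL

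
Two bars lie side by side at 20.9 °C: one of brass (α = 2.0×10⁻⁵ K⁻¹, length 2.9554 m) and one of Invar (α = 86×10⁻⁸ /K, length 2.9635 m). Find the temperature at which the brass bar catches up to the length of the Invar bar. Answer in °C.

L₁(1 + α₁ΔT) = L₂(1 + α₂ΔT) ⇒ ΔT = (L₂ − L₁)/(α₁L₁ − α₂L₂)
L₂ − L₁ = 2.9635 − 2.9554 = 8.10×10⁻³ m
α₁L₁ − α₂L₂ = 2.0×10⁻⁵×2.9554 − 86×10⁻⁸×2.9635 = 5.655939×10⁻⁵ m/K
ΔT = 8.10×10⁻³ / 5.655939×10⁻⁵ = 143.212 K
T = 20.9 + 143.212 = 164.112 °C

T = 164.1 °C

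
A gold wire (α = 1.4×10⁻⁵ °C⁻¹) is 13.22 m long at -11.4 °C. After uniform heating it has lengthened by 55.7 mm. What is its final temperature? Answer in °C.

ΔL = αL₀ΔT ⇒ ΔT = ΔL / (αL₀)
ΔT = 55.7×10⁻³ m / (1.4×10⁻⁵ × 13.22 m) = 300.95 K
T = -11.4 + 300.95 = 289.55 °C

T = 290 °C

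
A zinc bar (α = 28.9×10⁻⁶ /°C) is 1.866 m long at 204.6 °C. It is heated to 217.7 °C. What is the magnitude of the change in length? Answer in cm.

|ΔT| = |217.7 − 204.6| = 13.1 K
ΔL = αL₀ΔT = (28.9×10⁻⁶)(1.866)(13.1) = 7.06×10⁻⁴ m

ΔL = 0.0706 cm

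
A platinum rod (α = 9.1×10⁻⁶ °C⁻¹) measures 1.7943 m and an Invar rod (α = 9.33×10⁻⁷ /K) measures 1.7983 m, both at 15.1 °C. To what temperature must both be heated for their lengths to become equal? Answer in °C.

L₁(1 + α₁ΔT) = L₂(1 + α₂ΔT) ⇒ ΔT = (L₂ − L₁)/(α₁L₁ − α₂L₂)
L₂ − L₁ = 1.7983 − 1.7943 = 4.00×10⁻³ m
α₁L₁ − α₂L₂ = 9.1×10⁻⁶×1.7943 − 9.33×10⁻⁷×1.7983 = 1.46503161×10⁻⁵ m/K
ΔT = 4.00×10⁻³ / 1.46503161×10⁻⁵ = 273.032 K
T = 15.1 + 273.032 = 288.132 °C

T = 288.1 °C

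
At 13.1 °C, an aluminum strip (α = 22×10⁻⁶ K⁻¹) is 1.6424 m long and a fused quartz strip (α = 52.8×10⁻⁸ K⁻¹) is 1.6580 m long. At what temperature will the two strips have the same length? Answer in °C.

Equal length when α₁L₁ΔT − α₂L₂ΔT = L₂ − L₁ = 1.56×10⁻² m
α₁L₁ = 3.61328×10⁻⁵, α₂L₂ = 8.75424×10⁻⁷ → Δ(αL) = 3.5257376×10⁻⁵ m/K
ΔT = 1.56×10⁻² / 3.5257376×10⁻⁵ = 442.461 K, so T = 13.1 + 442.461 = 455.561 °C

T = 455.6 °C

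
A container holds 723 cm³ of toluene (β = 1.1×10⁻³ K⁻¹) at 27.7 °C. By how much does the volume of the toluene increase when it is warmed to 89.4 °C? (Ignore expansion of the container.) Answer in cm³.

|ΔT| = |89.4 − 27.7| = 61.7 K
ΔV = βV₀ΔT = (1.1×10⁻³)(723)(61.7) = 49.1 cm³

ΔV = 49.1 cm³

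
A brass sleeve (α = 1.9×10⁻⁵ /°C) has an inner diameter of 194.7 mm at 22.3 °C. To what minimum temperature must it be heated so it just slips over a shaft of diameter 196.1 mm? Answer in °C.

T = 401 °C

Required Δd = 196.1 − 194.7 = 1.4 mm
Δd = αd₀ΔT ⇒ ΔT = Δd/(αd₀) = 1.4 / (1.9×10⁻⁵ × 194.7) = 378.45 K
T_min = 22.3 + 378.45 = 400.75 °C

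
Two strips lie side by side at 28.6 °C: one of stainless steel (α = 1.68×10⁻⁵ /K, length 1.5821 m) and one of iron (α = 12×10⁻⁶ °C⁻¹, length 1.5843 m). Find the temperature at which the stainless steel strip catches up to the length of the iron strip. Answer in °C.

Equal length when α₁L₁ΔT − α₂L₂ΔT = L₂ − L₁ = 2.20×10⁻³ m
α₁L₁ = 2.657928×10⁻⁵, α₂L₂ = 1.90116×10⁻⁵ → Δ(αL) = 7.56768×10⁻⁶ m/K
ΔT = 2.20×10⁻³ / 7.56768×10⁻⁶ = 290.710 K, so T = 28.6 + 290.710 = 319.310 °C

T = 319.3 °C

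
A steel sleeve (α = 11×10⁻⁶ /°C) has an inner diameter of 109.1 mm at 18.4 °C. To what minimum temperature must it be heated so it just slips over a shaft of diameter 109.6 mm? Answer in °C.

T = 435 °C

Required Δd = 109.6 − 109.1 = 0.5 mm
Δd = αd₀ΔT ⇒ ΔT = Δd/(αd₀) = 0.5 / (11×10⁻⁶ × 109.1) = 416.63 K
T_min = 18.4 + 416.63 = 435.03 °C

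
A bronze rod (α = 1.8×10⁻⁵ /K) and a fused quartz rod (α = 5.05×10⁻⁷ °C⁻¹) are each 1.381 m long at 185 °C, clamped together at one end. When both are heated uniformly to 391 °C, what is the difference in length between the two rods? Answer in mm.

ΔT = 206 K
bronze: ΔL = 1.8×10⁻⁵ × 1.381 m × 206 = 5.1207×10⁻³ m = 5.1207 mm
fused quartz: ΔL = 5.05×10⁻⁷ × 1.381 m × 206 = 1.4367×10⁻⁴ m = 0.14367 mm
difference = 5.1207 − 0.14367 = 4.97703 mm

4.98 mm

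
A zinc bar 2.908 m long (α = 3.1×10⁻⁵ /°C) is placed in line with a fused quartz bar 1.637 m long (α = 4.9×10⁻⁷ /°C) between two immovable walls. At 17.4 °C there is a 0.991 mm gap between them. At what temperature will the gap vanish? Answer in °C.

Gap closes when ΔL₁ + ΔL₂ = 0.991 mm = 9.91×10⁻⁴ m
(α₁L₁ + α₂L₂)ΔT = g
α₁L₁ + α₂L₂ = 3.1×10⁻⁵×2.908 + 4.9×10⁻⁷×1.637 = 9.095013×10⁻⁵ m/K
ΔT = 9.91×10⁻⁴ / 9.095013×10⁻⁵ = 10.896 K
T = 17.4 + 10.896 = 28.296 °C

T = 28.3 °C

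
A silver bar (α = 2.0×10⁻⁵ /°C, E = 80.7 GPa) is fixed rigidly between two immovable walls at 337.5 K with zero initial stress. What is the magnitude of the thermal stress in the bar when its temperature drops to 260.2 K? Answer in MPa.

σ = 125 MPa

Fully constrained: the free strain ε = αΔT is blocked, so σ = Eε = EαΔT.
|ΔT| = 77.3 K
σ = 80.7×10⁹ × 2.0×10⁻⁵ × 77.3 = 1.25×10⁸ Pa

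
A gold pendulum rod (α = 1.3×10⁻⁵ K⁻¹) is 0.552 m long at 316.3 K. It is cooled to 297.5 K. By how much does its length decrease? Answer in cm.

|ΔT| = |297.5 − 316.3| = 18.8 K
ΔL = αL₀ΔT = (1.3×10⁻⁵)(0.552)(18.8) = 1.35×10⁻⁴ m

ΔL = 0.0135 cm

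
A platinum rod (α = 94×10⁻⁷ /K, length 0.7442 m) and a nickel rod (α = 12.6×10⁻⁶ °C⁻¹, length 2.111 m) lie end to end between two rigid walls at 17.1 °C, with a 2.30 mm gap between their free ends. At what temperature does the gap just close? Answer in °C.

Gap closes when ΔL₁ + ΔL₂ = 2.30 mm = 2.30×10⁻³ m
(α₁L₁ + α₂L₂)ΔT = g
α₁L₁ + α₂L₂ = 94×10⁻⁷×0.7442 + 12.6×10⁻⁶×2.111 = 3.359408×10⁻⁵ m/K
ΔT = 2.30×10⁻³ / 3.359408×10⁻⁵ = 68.464 K
T = 17.1 + 68.464 = 85.564 °C

T = 85.6 °C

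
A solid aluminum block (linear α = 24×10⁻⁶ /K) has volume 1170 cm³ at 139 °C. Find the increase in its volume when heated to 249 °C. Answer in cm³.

ΔV = 9.27 cm³

Isotropic solid: β ≈ 3α = 7.2×10⁻⁵ /K; ΔT = 110 K
ΔV = 3αV₀ΔT = 3(24×10⁻⁶)(1170)(110) = 9.27 cm³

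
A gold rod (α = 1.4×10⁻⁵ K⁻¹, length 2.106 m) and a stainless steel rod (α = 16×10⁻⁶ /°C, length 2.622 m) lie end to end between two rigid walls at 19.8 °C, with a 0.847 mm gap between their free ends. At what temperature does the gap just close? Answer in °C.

T = 31.7 °C

Gap closes when ΔL₁ + ΔL₂ = 0.847 mm = 8.47×10⁻⁴ m
(α₁L₁ + α₂L₂)ΔT = g
α₁L₁ + α₂L₂ = 1.4×10⁻⁵×2.106 + 16×10⁻⁶×2.622 = 7.1436×10⁻⁵ m/K
ΔT = 8.47×10⁻⁴ / 7.1436×10⁻⁵ = 11.857 K
T = 19.8 + 11.857 = 31.657 °C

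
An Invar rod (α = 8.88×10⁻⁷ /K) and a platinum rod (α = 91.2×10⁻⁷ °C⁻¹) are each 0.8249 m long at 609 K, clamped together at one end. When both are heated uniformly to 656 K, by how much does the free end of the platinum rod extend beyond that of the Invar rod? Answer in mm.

ΔT = 47 K
Invar: ΔL = 8.88×10⁻⁷ × 0.8249 m × 47 = 3.4428×10⁻⁵ m = 0.034428 mm
platinum: ΔL = 91.2×10⁻⁷ × 0.8249 m × 47 = 3.5359×10⁻⁴ m = 0.35359 mm
difference = 0.35359 − 0.034428 = 0.319162 mm

0.319 mm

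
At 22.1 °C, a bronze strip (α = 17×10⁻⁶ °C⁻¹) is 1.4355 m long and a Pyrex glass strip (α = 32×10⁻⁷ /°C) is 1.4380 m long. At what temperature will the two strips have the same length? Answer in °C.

L₁(1 + α₁ΔT) = L₂(1 + α₂ΔT) ⇒ ΔT = (L₂ − L₁)/(α₁L₁ − α₂L₂)
L₂ − L₁ = 1.4380 − 1.4355 = 2.50×10⁻³ m
α₁L₁ − α₂L₂ = 17×10⁻⁶×1.4355 − 32×10⁻⁷×1.4380 = 1.98019×10⁻⁵ m/K
ΔT = 2.50×10⁻³ / 1.98019×10⁻⁵ = 126.251 K
T = 22.1 + 126.251 = 148.351 °C

T = 148.4 °C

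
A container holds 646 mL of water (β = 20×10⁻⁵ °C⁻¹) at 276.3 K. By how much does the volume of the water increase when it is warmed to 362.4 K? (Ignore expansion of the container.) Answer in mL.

|ΔT| = |362.4 − 276.3| = 86.1 K
ΔV = βV₀ΔT = (20×10⁻⁵)(646)(86.1) = 11.1 mL

ΔV = 11.1 mL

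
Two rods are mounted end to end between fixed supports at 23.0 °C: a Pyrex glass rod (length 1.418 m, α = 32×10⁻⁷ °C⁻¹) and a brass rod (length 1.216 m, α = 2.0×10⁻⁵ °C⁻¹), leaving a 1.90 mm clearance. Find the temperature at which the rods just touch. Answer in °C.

T = 88.8 °C

α₁L₁ = 4.5376×10⁻⁶ m/K, α₂L₂ = 2.432×10⁻⁵ m/K → total 2.88576×10⁻⁵ m/K
ΔT = g/(α₁L₁+α₂L₂) = 1.90×10⁻³ / 2.88576×10⁻⁵ = 65.841 K
T = 23.0 + 65.841 = 88.841 °C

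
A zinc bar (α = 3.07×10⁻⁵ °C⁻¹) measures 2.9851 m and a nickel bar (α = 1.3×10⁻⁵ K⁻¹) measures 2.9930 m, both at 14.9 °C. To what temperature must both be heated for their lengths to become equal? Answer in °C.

T = 164.7 °C

L₁(1 + α₁ΔT) = L₂(1 + α₂ΔT) ⇒ ΔT = (L₂ − L₁)/(α₁L₁ − α₂L₂)
L₂ − L₁ = 2.9930 − 2.9851 = 7.90×10⁻³ m
α₁L₁ − α₂L₂ = 3.07×10⁻⁵×2.9851 − 1.3×10⁻⁵×2.9930 = 5.273357×10⁻⁵ m/K
ΔT = 7.90×10⁻³ / 5.273357×10⁻⁵ = 149.810 K
T = 14.9 + 149.810 = 164.710 °C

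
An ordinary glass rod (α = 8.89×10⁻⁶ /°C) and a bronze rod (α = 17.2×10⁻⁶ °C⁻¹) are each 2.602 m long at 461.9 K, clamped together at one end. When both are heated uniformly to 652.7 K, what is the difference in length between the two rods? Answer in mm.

4.13 mm

ΔT = 190.8 K
ordinary glass: ΔL = 8.89×10⁻⁶ × 2.602 m × 190.8 = 4.4135×10⁻³ m = 4.4135 mm
bronze: ΔL = 17.2×10⁻⁶ × 2.602 m × 190.8 = 8.5391×10⁻³ m = 8.5391 mm
difference = 8.5391 − 4.4135 = 4.1256 mm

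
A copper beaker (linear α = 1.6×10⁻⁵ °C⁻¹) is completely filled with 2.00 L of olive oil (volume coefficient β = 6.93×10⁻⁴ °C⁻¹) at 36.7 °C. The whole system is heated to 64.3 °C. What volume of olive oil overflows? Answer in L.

0.0356 L

The beaker also expands: β_container ≈ 3α = 4.8×10⁻⁵ /K
Net overflow = V₀(β_liq − 3α_cont)ΔT
β − 3α = 6.93×10⁻⁴ − 4.8×10⁻⁵ = 6.45×10⁻⁴ /K; ΔT = 27.6 K
ΔV = 2.00 × 6.45×10⁻⁴ × 27.6 = 0.0356 L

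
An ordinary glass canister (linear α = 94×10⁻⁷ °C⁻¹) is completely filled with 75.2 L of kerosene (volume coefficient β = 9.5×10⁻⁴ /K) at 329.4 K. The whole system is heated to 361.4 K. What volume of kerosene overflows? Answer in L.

2.22 L

The canister also expands: β_container ≈ 3α = 2.82×10⁻⁵ /K
Net overflow = V₀(β_liq − 3α_cont)ΔT
β − 3α = 9.50×10⁻⁴ − 2.82×10⁻⁵ = 9.218×10⁻⁴ /K; ΔT = 32.0 K
ΔV = 75.2 × 9.218×10⁻⁴ × 32.0 = 2.22 L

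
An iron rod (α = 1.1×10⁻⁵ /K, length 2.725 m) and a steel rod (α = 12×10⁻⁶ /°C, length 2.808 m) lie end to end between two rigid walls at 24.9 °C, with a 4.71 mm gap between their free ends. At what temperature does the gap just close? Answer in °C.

Gap closes when ΔL₁ + ΔL₂ = 4.71 mm = 4.71×10⁻³ m
(α₁L₁ + α₂L₂)ΔT = g
α₁L₁ + α₂L₂ = 1.1×10⁻⁵×2.725 + 12×10⁻⁶×2.808 = 6.3671×10⁻⁵ m/K
ΔT = 4.71×10⁻³ / 6.3671×10⁻⁵ = 73.974 K
T = 24.9 + 73.974 = 98.874 °C

T = 98.9 °C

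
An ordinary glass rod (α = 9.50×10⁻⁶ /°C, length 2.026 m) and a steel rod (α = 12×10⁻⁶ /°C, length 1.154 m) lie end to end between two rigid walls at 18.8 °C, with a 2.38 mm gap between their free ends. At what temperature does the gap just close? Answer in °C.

Gap closes when ΔL₁ + ΔL₂ = 2.38 mm = 2.38×10⁻³ m
(α₁L₁ + α₂L₂)ΔT = g
α₁L₁ + α₂L₂ = 9.50×10⁻⁶×2.026 + 12×10⁻⁶×1.154 = 3.3095×10⁻⁵ m/K
ΔT = 2.38×10⁻³ / 3.3095×10⁻⁵ = 71.914 K
T = 18.8 + 71.914 = 90.714 °C

T = 90.7 °C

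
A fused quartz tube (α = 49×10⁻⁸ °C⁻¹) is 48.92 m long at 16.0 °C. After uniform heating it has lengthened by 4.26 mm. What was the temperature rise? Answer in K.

ΔL = αL₀ΔT ⇒ ΔT = ΔL / (αL₀)
ΔT = 4.26×10⁻³ m / (49×10⁻⁸ × 48.92 m) = 177.72 K

ΔT = 178 K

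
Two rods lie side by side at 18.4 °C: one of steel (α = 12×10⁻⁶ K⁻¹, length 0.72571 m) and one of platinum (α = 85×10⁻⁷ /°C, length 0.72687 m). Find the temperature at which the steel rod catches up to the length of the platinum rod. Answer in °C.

Equal length when α₁L₁ΔT − α₂L₂ΔT = L₂ − L₁ = 1.16×10⁻³ m
α₁L₁ = 8.70852×10⁻⁶, α₂L₂ = 6.178395×10⁻⁶ → Δ(αL) = 2.530125×10⁻⁶ m/K
ΔT = 1.16×10⁻³ / 2.530125×10⁻⁶ = 458.475 K, so T = 18.4 + 458.475 = 476.875 °C

T = 476.9 °C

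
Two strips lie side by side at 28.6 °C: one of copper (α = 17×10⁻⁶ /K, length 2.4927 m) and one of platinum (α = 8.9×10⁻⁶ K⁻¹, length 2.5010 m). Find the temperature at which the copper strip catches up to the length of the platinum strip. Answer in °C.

T = 441.2 °C

Equal length when α₁L₁ΔT − α₂L₂ΔT = L₂ − L₁ = 8.30×10⁻³ m
α₁L₁ = 4.23759×10⁻⁵, α₂L₂ = 2.22589×10⁻⁵ → Δ(αL) = 2.0117×10⁻⁵ m/K
ΔT = 8.30×10⁻³ / 2.0117×10⁻⁵ = 412.586 K, so T = 28.6 + 412.586 = 441.186 °C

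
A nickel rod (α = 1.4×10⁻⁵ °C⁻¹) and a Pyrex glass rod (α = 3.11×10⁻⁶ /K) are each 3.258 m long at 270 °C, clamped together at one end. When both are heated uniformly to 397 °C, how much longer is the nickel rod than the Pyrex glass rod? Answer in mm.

ΔT = 127 K
nickel: ΔL = 1.4×10⁻⁵ × 3.258 m × 127 = 5.7927×10⁻³ m = 5.7927 mm
Pyrex glass: ΔL = 3.11×10⁻⁶ × 3.258 m × 127 = 1.2868×10⁻³ m = 1.2868 mm
difference = 5.7927 − 1.2868 = 4.5059 mm

4.51 mm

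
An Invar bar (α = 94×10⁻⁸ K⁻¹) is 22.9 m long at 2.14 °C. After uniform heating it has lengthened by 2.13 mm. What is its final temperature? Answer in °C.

T = 101 °C

ΔL = αL₀ΔT ⇒ ΔT = ΔL / (αL₀)
ΔT = 2.13×10⁻³ m / (94×10⁻⁸ × 22.9 m) = 98.95 K
T = 2.14 + 98.95 = 101.09 °C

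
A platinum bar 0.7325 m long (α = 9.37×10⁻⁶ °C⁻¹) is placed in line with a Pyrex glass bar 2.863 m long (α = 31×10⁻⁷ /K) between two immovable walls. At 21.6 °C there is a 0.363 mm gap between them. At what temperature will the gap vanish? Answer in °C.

Gap closes when ΔL₁ + ΔL₂ = 0.363 mm = 3.63×10⁻⁴ m
(α₁L₁ + α₂L₂)ΔT = g
α₁L₁ + α₂L₂ = 9.37×10⁻⁶×0.7325 + 31×10⁻⁷×2.863 = 1.5738825×10⁻⁵ m/K
ΔT = 3.63×10⁻⁴ / 1.5738825×10⁻⁵ = 23.064 K
T = 21.6 + 23.064 = 44.664 °C

T = 44.7 °C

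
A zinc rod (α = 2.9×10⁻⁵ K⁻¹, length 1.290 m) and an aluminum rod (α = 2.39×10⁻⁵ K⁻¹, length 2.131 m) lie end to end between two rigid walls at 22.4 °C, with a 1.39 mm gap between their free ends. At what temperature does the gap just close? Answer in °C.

α₁L₁ = 3.741×10⁻⁵ m/K, α₂L₂ = 5.09309×10⁻⁵ m/K → total 8.83409×10⁻⁵ m/K
ΔT = g/(α₁L₁+α₂L₂) = 1.39×10⁻³ / 8.83409×10⁻⁵ = 15.735 K
T = 22.4 + 15.735 = 38.135 °C

T = 38.1 °C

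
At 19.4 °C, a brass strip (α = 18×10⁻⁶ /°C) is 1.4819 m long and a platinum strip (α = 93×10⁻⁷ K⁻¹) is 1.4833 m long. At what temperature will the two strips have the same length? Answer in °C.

L₁(1 + α₁ΔT) = L₂(1 + α₂ΔT) ⇒ ΔT = (L₂ − L₁)/(α₁L₁ − α₂L₂)
L₂ − L₁ = 1.4833 − 1.4819 = 1.40×10⁻³ m
α₁L₁ − α₂L₂ = 18×10⁻⁶×1.4819 − 93×10⁻⁷×1.4833 = 1.287951×10⁻⁵ m/K
ΔT = 1.40×10⁻³ / 1.287951×10⁻⁵ = 108.700 K
T = 19.4 + 108.700 = 128.100 °C

T = 128.1 °C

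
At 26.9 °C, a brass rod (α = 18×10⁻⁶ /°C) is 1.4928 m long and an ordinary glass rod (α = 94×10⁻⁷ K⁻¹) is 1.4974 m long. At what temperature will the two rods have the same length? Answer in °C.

L₁(1 + α₁ΔT) = L₂(1 + α₂ΔT) ⇒ ΔT = (L₂ − L₁)/(α₁L₁ − α₂L₂)
L₂ − L₁ = 1.4974 − 1.4928 = 4.60×10⁻³ m
α₁L₁ − α₂L₂ = 18×10⁻⁶×1.4928 − 94×10⁻⁷×1.4974 = 1.279484×10⁻⁵ m/K
ΔT = 4.60×10⁻³ / 1.279484×10⁻⁵ = 359.520 K
T = 26.9 + 359.520 = 386.420 °C

T = 386.4 °C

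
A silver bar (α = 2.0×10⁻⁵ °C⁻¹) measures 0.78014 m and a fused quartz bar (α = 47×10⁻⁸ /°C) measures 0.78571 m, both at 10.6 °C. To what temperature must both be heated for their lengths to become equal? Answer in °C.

L₁(1 + α₁ΔT) = L₂(1 + α₂ΔT) ⇒ ΔT = (L₂ − L₁)/(α₁L₁ − α₂L₂)
L₂ − L₁ = 0.78571 − 0.78014 = 5.57×10⁻³ m
α₁L₁ − α₂L₂ = 2.0×10⁻⁵×0.78014 − 47×10⁻⁸×0.78571 = 1.52335163×10⁻⁵ m/K
ΔT = 5.57×10⁻³ / 1.52335163×10⁻⁵ = 365.641 K
T = 10.6 + 365.641 = 376.241 °C

T = 376.2 °C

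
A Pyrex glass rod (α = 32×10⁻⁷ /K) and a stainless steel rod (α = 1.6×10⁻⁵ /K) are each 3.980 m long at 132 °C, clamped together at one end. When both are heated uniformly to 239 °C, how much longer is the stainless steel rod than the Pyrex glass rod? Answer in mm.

5.45 mm

ΔT = 107 K
Pyrex glass: ΔL = 32×10⁻⁷ × 3.980 m × 107 = 1.3628×10⁻³ m = 1.3628 mm
stainless steel: ΔL = 1.6×10⁻⁵ × 3.980 m × 107 = 6.8138×10⁻³ m = 6.8138 mm
difference = 6.8138 − 1.3628 = 5.4510 mm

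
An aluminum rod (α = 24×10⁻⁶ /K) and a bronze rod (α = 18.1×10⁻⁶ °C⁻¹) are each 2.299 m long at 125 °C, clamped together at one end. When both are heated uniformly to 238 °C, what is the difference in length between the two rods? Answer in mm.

1.53 mm

ΔT = 113 K
aluminum: ΔL = 24×10⁻⁶ × 2.299 m × 113 = 6.2349×10⁻³ m = 6.2349 mm
bronze: ΔL = 18.1×10⁻⁶ × 2.299 m × 113 = 4.7021×10⁻³ m = 4.7021 mm
difference = 6.2349 − 4.7021 = 1.5328 mm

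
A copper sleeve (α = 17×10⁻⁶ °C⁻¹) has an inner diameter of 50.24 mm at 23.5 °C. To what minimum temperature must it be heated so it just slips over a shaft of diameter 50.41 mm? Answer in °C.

T = 223 °C

Required Δd = 50.41 − 50.24 = 0.17 mm
Δd = αd₀ΔT ⇒ ΔT = Δd/(αd₀) = 0.17 / (17×10⁻⁶ × 50.24) = 199.04 K
T_min = 23.5 + 199.04 = 222.54 °C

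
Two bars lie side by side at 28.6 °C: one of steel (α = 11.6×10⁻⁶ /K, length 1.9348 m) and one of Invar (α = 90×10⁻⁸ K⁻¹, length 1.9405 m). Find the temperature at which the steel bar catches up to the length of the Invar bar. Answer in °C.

T = 304.0 °C

Equal length when α₁L₁ΔT − α₂L₂ΔT = L₂ − L₁ = 5.70×10⁻³ m
α₁L₁ = 2.244368×10⁻⁵, α₂L₂ = 1.74645×10⁻⁶ → Δ(αL) = 2.069723×10⁻⁵ m/K
ΔT = 5.70×10⁻³ / 2.069723×10⁻⁵ = 275.399 K, so T = 28.6 + 275.399 = 303.999 °C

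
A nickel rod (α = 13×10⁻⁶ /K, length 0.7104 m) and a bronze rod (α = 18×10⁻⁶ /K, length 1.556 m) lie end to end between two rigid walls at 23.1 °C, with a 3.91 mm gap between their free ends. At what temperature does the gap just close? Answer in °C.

T = 128 °C

α₁L₁ = 9.2352×10⁻⁶ m/K, α₂L₂ = 2.8008×10⁻⁵ m/K → total 3.72432×10⁻⁵ m/K
ΔT = g/(α₁L₁+α₂L₂) = 3.91×10⁻³ / 3.72432×10⁻⁵ = 104.99 K
T = 23.1 + 104.99 = 128.09 °C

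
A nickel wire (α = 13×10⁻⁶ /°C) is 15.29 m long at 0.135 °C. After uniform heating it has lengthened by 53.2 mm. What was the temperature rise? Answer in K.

ΔT = 268 K

ΔL = αL₀ΔT ⇒ ΔT = ΔL / (αL₀)
ΔT = 53.2×10⁻³ m / (13×10⁻⁶ × 15.29 m) = 267.65 K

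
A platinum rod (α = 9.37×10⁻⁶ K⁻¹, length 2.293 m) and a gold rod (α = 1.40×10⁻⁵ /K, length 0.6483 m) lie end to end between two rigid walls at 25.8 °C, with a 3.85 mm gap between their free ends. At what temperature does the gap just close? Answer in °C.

T = 152 °C

Gap closes when ΔL₁ + ΔL₂ = 3.85 mm = 3.85×10⁻³ m
(α₁L₁ + α₂L₂)ΔT = g
α₁L₁ + α₂L₂ = 9.37×10⁻⁶×2.293 + 1.40×10⁻⁵×0.6483 = 3.056161×10⁻⁵ m/K
ΔT = 3.85×10⁻³ / 3.056161×10⁻⁵ = 125.98 K
T = 25.8 + 125.98 = 151.78 °C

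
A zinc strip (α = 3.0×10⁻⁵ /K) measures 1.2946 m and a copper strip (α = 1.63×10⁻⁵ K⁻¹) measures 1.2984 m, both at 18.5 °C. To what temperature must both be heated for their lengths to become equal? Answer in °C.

L₁(1 + α₁ΔT) = L₂(1 + α₂ΔT) ⇒ ΔT = (L₂ − L₁)/(α₁L₁ − α₂L₂)
L₂ − L₁ = 1.2984 − 1.2946 = 3.80×10⁻³ m
α₁L₁ − α₂L₂ = 3.0×10⁻⁵×1.2946 − 1.63×10⁻⁵×1.2984 = 1.767408×10⁻⁵ m/K
ΔT = 3.80×10⁻³ / 1.767408×10⁻⁵ = 215.004 K
T = 18.5 + 215.004 = 233.504 °C

T = 233.5 °C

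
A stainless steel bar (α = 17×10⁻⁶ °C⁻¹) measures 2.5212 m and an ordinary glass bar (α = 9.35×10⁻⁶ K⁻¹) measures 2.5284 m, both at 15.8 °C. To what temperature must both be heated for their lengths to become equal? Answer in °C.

Equal length when α₁L₁ΔT − α₂L₂ΔT = L₂ − L₁ = 7.20×10⁻³ m
α₁L₁ = 4.28604×10⁻⁵, α₂L₂ = 2.364054×10⁻⁵ → Δ(αL) = 1.921986×10⁻⁵ m/K
ΔT = 7.20×10⁻³ / 1.921986×10⁻⁵ = 374.613 K, so T = 15.8 + 374.613 = 390.413 °C

T = 390.4 °C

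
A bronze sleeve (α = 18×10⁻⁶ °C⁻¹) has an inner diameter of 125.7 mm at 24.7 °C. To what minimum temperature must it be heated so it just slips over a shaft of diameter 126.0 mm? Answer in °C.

Required Δd = 126.0 − 125.7 = 0.3 mm
Δd = αd₀ΔT ⇒ ΔT = Δd/(αd₀) = 0.3 / (18×10⁻⁶ × 125.7) = 132.59 K
T_min = 24.7 + 132.59 = 157.29 °C

T = 157 °C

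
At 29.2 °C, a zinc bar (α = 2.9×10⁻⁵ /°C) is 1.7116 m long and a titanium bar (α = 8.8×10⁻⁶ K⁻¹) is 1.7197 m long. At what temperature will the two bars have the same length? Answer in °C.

Equal length when α₁L₁ΔT − α₂L₂ΔT = L₂ − L₁ = 8.10×10⁻³ m
α₁L₁ = 4.96364×10⁻⁵, α₂L₂ = 1.513336×10⁻⁵ → Δ(αL) = 3.450304×10⁻⁵ m/K
ΔT = 8.10×10⁻³ / 3.450304×10⁻⁵ = 234.762 K, so T = 29.2 + 234.762 = 263.962 °C

T = 264.0 °C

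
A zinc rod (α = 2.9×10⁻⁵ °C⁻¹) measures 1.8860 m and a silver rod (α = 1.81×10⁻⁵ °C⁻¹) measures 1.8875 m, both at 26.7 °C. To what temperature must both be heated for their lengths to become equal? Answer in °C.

Equal length when α₁L₁ΔT − α₂L₂ΔT = L₂ − L₁ = 1.50×10⁻³ m
α₁L₁ = 5.4694×10⁻⁵, α₂L₂ = 3.416375×10⁻⁵ → Δ(αL) = 2.053025×10⁻⁵ m/K
ΔT = 1.50×10⁻³ / 2.053025×10⁻⁵ = 73.0629 K, so T = 26.7 + 73.0629 = 99.7629 °C

T = 99.76 °C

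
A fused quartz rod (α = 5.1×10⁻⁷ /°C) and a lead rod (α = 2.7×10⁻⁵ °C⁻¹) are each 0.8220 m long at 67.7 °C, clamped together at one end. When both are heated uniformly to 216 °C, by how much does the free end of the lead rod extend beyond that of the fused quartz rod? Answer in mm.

ΔT = 148.3 K
fused quartz: ΔL = 5.1×10⁻⁷ × 0.8220 m × 148.3 = 6.2170×10⁻⁵ m = 0.062170 mm
lead: ΔL = 2.7×10⁻⁵ × 0.8220 m × 148.3 = 3.2914×10⁻³ m = 3.2914 mm
difference = 3.2914 − 0.062170 = 3.22923 mm

3.23 mm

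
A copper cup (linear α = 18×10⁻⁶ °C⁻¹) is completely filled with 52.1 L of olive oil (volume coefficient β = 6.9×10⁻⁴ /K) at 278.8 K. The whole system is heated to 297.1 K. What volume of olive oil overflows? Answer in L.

0.606 L

The cup also expands: β_container ≈ 3α = 5.4×10⁻⁵ /K
Net overflow = V₀(β_liq − 3α_cont)ΔT
β − 3α = 6.90×10⁻⁴ − 5.4×10⁻⁵ = 6.36×10⁻⁴ /K; ΔT = 18.3 K
ΔV = 52.1 × 6.36×10⁻⁴ × 18.3 = 0.606 L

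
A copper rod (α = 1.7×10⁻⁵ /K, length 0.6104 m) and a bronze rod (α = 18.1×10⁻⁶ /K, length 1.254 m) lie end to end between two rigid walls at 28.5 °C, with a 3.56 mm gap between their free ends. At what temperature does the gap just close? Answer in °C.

α₁L₁ = 1.03768×10⁻⁵ m/K, α₂L₂ = 2.26974×10⁻⁵ m/K → total 3.30742×10⁻⁵ m/K
ΔT = g/(α₁L₁+α₂L₂) = 3.56×10⁻³ / 3.30742×10⁻⁵ = 107.64 K
T = 28.5 + 107.64 = 136.14 °C

T = 136 °C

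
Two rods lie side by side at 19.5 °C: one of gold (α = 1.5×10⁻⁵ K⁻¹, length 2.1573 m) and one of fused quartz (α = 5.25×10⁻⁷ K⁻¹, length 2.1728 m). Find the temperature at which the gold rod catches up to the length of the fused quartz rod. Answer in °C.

T = 516.0 °C

Equal length when α₁L₁ΔT − α₂L₂ΔT = L₂ − L₁ = 1.55×10⁻² m
α₁L₁ = 3.23595×10⁻⁵, α₂L₂ = 1.14072×10⁻⁶ → Δ(αL) = 3.121878×10⁻⁵ m/K
ΔT = 1.55×10⁻² / 3.121878×10⁻⁵ = 496.496 K, so T = 19.5 + 496.496 = 515.996 °C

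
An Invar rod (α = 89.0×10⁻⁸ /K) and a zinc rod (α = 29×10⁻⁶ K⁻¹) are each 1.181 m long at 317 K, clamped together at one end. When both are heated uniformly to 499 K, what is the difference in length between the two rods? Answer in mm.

ΔT = 182 K
Invar: ΔL = 89.0×10⁻⁸ × 1.181 m × 182 = 1.9130×10⁻⁴ m = 0.19130 mm
zinc: ΔL = 29×10⁻⁶ × 1.181 m × 182 = 6.2333×10⁻³ m = 6.2333 mm
difference = 6.2333 − 0.19130 = 6.0420 mm

6.04 mm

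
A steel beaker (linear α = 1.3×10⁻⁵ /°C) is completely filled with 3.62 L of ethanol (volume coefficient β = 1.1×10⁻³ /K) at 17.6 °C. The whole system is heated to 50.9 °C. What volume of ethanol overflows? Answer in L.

The beaker also expands: β_container ≈ 3α = 3.9×10⁻⁵ /K
Net overflow = V₀(β_liq − 3α_cont)ΔT
β − 3α = 1.10×10⁻³ − 3.9×10⁻⁵ = 1.061×10⁻³ /K; ΔT = 33.3 K
ΔV = 3.62 × 1.061×10⁻³ × 33.3 = 0.128 L

0.128 L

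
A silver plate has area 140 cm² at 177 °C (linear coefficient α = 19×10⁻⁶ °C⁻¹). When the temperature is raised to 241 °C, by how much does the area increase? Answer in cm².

Area coefficient ≈ 2α; |ΔT| = 64 K
ΔA = 2αA₀ΔT = 2(19×10⁻⁶)(140)(64) = 0.340 cm²

ΔA = 0.340 cm²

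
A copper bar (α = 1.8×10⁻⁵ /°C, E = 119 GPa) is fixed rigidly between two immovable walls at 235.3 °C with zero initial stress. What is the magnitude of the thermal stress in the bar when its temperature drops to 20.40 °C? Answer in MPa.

Fully constrained: the free strain ε = αΔT is blocked, so σ = Eε = EαΔT.
|ΔT| = 214.90 K
σ = 119×10⁹ × 1.8×10⁻⁵ × 214.90 = 4.60×10⁸ Pa

σ = 460 MPa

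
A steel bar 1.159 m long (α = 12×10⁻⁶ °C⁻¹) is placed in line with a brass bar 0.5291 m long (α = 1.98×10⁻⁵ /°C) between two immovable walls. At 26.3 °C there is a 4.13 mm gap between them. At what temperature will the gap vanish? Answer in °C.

T = 196 °C

Gap closes when ΔL₁ + ΔL₂ = 4.13 mm = 4.13×10⁻³ m
(α₁L₁ + α₂L₂)ΔT = g
α₁L₁ + α₂L₂ = 12×10⁻⁶×1.159 + 1.98×10⁻⁵×0.5291 = 2.438418×10⁻⁵ m/K
ΔT = 4.13×10⁻³ / 2.438418×10⁻⁵ = 169.37 K
T = 26.3 + 169.37 = 195.67 °C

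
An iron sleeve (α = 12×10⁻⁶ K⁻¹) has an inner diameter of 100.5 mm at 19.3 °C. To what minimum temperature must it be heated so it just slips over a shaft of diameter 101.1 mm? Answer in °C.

Required Δd = 101.1 − 100.5 = 0.6 mm
Δd = αd₀ΔT ⇒ ΔT = Δd/(αd₀) = 0.6 / (12×10⁻⁶ × 100.5) = 497.51 K
T_min = 19.3 + 497.51 = 516.81 °C

T = 517 °C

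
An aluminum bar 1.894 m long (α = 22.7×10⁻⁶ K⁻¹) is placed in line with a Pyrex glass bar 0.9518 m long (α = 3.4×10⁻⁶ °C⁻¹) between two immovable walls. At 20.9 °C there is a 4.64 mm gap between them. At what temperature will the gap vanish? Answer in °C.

Gap closes when ΔL₁ + ΔL₂ = 4.64 mm = 4.64×10⁻³ m
(α₁L₁ + α₂L₂)ΔT = g
α₁L₁ + α₂L₂ = 22.7×10⁻⁶×1.894 + 3.4×10⁻⁶×0.9518 = 4.622992×10⁻⁵ m/K
ΔT = 4.64×10⁻³ / 4.622992×10⁻⁵ = 100.37 K
T = 20.9 + 100.37 = 121.27 °C

T = 121 °C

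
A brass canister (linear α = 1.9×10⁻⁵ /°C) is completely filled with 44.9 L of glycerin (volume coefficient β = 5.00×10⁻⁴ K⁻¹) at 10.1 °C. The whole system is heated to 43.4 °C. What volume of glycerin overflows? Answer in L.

0.662 L

The canister also expands: β_container ≈ 3α = 5.7×10⁻⁵ /K
Net overflow = V₀(β_liq − 3α_cont)ΔT
β − 3α = 5.00×10⁻⁴ − 5.7×10⁻⁵ = 4.43×10⁻⁴ /K; ΔT = 33.3 K
ΔV = 44.9 × 4.43×10⁻⁴ × 33.3 = 0.662 L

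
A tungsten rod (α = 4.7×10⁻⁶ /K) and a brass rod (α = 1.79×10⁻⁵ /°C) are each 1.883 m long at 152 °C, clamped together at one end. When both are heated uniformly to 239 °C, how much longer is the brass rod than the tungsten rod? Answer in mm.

2.16 mm

ΔT = 87 K
tungsten: ΔL = 4.7×10⁻⁶ × 1.883 m × 87 = 7.6996×10⁻⁴ m = 0.76996 mm
brass: ΔL = 1.79×10⁻⁵ × 1.883 m × 87 = 2.9324×10⁻³ m = 2.9324 mm
difference = 2.9324 − 0.76996 = 2.16244 mm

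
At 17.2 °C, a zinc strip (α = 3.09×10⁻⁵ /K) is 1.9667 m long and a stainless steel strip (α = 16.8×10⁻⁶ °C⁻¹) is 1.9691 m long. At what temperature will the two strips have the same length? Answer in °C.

Equal length when α₁L₁ΔT − α₂L₂ΔT = L₂ − L₁ = 2.40×10⁻³ m
α₁L₁ = 6.077103×10⁻⁵, α₂L₂ = 3.308088×10⁻⁵ → Δ(αL) = 2.769015×10⁻⁵ m/K
ΔT = 2.40×10⁻³ / 2.769015×10⁻⁵ = 86.673 K, so T = 17.2 + 86.673 = 103.873 °C

T = 103.9 °C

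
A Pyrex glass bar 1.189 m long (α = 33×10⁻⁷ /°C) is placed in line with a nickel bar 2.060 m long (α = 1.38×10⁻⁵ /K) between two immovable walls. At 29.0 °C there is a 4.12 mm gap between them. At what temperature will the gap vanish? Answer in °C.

α₁L₁ = 3.9237×10⁻⁶ m/K, α₂L₂ = 2.8428×10⁻⁵ m/K → total 3.23517×10⁻⁵ m/K
ΔT = g/(α₁L₁+α₂L₂) = 4.12×10⁻³ / 3.23517×10⁻⁵ = 127.35 K
T = 29.0 + 127.35 = 156.35 °C

T = 156 °C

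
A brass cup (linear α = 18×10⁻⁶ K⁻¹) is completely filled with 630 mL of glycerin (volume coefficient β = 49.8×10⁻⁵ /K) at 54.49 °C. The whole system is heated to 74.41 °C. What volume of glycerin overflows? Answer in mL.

5.57 mL

The cup also expands: β_container ≈ 3α = 5.4×10⁻⁵ /K
Net overflow = V₀(β_liq − 3α_cont)ΔT
β − 3α = 4.98×10⁻⁴ − 5.4×10⁻⁵ = 4.44×10⁻⁴ /K; ΔT = 19.92 K
ΔV = 630 × 4.44×10⁻⁴ × 19.92 = 5.57 mL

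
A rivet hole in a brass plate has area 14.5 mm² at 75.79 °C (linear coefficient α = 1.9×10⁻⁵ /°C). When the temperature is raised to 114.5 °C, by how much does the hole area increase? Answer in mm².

ΔA = 0.0213 mm²

Area coefficient ≈ 2α; |ΔT| = 38.71 K
ΔA = 2αA₀ΔT = 2(1.9×10⁻⁵)(14.5)(38.71) = 0.0213 mm²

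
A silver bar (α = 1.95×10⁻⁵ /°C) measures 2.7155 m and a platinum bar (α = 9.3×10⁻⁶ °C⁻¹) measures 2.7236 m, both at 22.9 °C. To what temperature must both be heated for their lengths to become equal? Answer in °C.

Equal length when α₁L₁ΔT − α₂L₂ΔT = L₂ − L₁ = 8.10×10⁻³ m
α₁L₁ = 5.295225×10⁻⁵, α₂L₂ = 2.532948×10⁻⁵ → Δ(αL) = 2.762277×10⁻⁵ m/K
ΔT = 8.10×10⁻³ / 2.762277×10⁻⁵ = 293.236 K, so T = 22.9 + 293.236 = 316.136 °C

T = 316.1 °C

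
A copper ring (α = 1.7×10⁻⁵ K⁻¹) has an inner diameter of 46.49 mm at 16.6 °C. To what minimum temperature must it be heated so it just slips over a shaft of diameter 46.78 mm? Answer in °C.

Required Δd = 46.78 − 46.49 = 0.29 mm
Δd = αd₀ΔT ⇒ ΔT = Δd/(αd₀) = 0.29 / (1.7×10⁻⁵ × 46.49) = 366.94 K
T_min = 16.6 + 366.94 = 383.54 °C

T = 384 °C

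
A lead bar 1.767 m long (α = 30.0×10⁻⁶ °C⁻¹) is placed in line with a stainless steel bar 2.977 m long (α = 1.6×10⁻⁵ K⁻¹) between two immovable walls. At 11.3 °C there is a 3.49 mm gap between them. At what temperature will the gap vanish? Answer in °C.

T = 46.0 °C

Gap closes when ΔL₁ + ΔL₂ = 3.49 mm = 3.49×10⁻³ m
(α₁L₁ + α₂L₂)ΔT = g
α₁L₁ + α₂L₂ = 30.0×10⁻⁶×1.767 + 1.6×10⁻⁵×2.977 = 1.00642×10⁻⁴ m/K
ΔT = 3.49×10⁻³ / 1.00642×10⁻⁴ = 34.677 K
T = 11.3 + 34.677 = 45.977 °C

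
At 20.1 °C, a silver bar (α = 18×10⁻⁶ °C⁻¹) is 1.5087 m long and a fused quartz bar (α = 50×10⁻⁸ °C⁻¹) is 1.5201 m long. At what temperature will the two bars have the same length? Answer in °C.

T = 452.0 °C

Equal length when α₁L₁ΔT − α₂L₂ΔT = L₂ − L₁ = 1.14×10⁻² m
α₁L₁ = 2.71566×10⁻⁵, α₂L₂ = 7.6005×10⁻⁷ → Δ(αL) = 2.639655×10⁻⁵ m/K
ΔT = 1.14×10⁻² / 2.639655×10⁻⁵ = 431.875 K, so T = 20.1 + 431.875 = 451.975 °C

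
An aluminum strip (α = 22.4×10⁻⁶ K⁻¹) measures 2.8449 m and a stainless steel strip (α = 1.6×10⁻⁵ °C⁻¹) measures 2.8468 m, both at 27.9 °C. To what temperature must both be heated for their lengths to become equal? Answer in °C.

Equal length when α₁L₁ΔT − α₂L₂ΔT = L₂ − L₁ = 1.90×10⁻³ m
α₁L₁ = 6.372576×10⁻⁵, α₂L₂ = 4.55488×10⁻⁵ → Δ(αL) = 1.817696×10⁻⁵ m/K
ΔT = 1.90×10⁻³ / 1.817696×10⁻⁵ = 104.528 K, so T = 27.9 + 104.528 = 132.428 °C

T = 132.4 °C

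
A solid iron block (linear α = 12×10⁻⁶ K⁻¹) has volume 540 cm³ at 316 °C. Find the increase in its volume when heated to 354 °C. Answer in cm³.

ΔV = 0.739 cm³

Isotropic solid: β ≈ 3α = 3.6×10⁻⁵ /K; ΔT = 38 K
ΔV = 3αV₀ΔT = 3(12×10⁻⁶)(540)(38) = 0.739 cm³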